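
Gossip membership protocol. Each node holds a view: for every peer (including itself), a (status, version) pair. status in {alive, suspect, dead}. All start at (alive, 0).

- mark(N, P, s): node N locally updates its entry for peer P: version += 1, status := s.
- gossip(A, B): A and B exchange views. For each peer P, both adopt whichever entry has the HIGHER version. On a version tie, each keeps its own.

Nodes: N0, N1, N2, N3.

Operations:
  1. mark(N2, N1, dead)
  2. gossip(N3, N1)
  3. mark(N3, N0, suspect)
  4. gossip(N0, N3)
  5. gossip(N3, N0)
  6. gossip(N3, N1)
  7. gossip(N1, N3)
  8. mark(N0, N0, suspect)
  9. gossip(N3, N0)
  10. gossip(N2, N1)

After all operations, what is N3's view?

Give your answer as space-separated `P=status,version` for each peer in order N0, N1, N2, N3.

Answer: N0=suspect,2 N1=alive,0 N2=alive,0 N3=alive,0

Derivation:
Op 1: N2 marks N1=dead -> (dead,v1)
Op 2: gossip N3<->N1 -> N3.N0=(alive,v0) N3.N1=(alive,v0) N3.N2=(alive,v0) N3.N3=(alive,v0) | N1.N0=(alive,v0) N1.N1=(alive,v0) N1.N2=(alive,v0) N1.N3=(alive,v0)
Op 3: N3 marks N0=suspect -> (suspect,v1)
Op 4: gossip N0<->N3 -> N0.N0=(suspect,v1) N0.N1=(alive,v0) N0.N2=(alive,v0) N0.N3=(alive,v0) | N3.N0=(suspect,v1) N3.N1=(alive,v0) N3.N2=(alive,v0) N3.N3=(alive,v0)
Op 5: gossip N3<->N0 -> N3.N0=(suspect,v1) N3.N1=(alive,v0) N3.N2=(alive,v0) N3.N3=(alive,v0) | N0.N0=(suspect,v1) N0.N1=(alive,v0) N0.N2=(alive,v0) N0.N3=(alive,v0)
Op 6: gossip N3<->N1 -> N3.N0=(suspect,v1) N3.N1=(alive,v0) N3.N2=(alive,v0) N3.N3=(alive,v0) | N1.N0=(suspect,v1) N1.N1=(alive,v0) N1.N2=(alive,v0) N1.N3=(alive,v0)
Op 7: gossip N1<->N3 -> N1.N0=(suspect,v1) N1.N1=(alive,v0) N1.N2=(alive,v0) N1.N3=(alive,v0) | N3.N0=(suspect,v1) N3.N1=(alive,v0) N3.N2=(alive,v0) N3.N3=(alive,v0)
Op 8: N0 marks N0=suspect -> (suspect,v2)
Op 9: gossip N3<->N0 -> N3.N0=(suspect,v2) N3.N1=(alive,v0) N3.N2=(alive,v0) N3.N3=(alive,v0) | N0.N0=(suspect,v2) N0.N1=(alive,v0) N0.N2=(alive,v0) N0.N3=(alive,v0)
Op 10: gossip N2<->N1 -> N2.N0=(suspect,v1) N2.N1=(dead,v1) N2.N2=(alive,v0) N2.N3=(alive,v0) | N1.N0=(suspect,v1) N1.N1=(dead,v1) N1.N2=(alive,v0) N1.N3=(alive,v0)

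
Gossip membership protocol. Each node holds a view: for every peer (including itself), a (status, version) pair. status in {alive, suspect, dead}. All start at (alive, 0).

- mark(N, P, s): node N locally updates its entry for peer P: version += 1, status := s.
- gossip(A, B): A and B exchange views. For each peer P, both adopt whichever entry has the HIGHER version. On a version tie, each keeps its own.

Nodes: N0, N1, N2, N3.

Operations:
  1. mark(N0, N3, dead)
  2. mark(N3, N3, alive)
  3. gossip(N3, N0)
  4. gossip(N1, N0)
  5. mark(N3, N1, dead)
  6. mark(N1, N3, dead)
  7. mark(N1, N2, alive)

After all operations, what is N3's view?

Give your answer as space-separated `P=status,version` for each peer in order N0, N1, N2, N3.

Op 1: N0 marks N3=dead -> (dead,v1)
Op 2: N3 marks N3=alive -> (alive,v1)
Op 3: gossip N3<->N0 -> N3.N0=(alive,v0) N3.N1=(alive,v0) N3.N2=(alive,v0) N3.N3=(alive,v1) | N0.N0=(alive,v0) N0.N1=(alive,v0) N0.N2=(alive,v0) N0.N3=(dead,v1)
Op 4: gossip N1<->N0 -> N1.N0=(alive,v0) N1.N1=(alive,v0) N1.N2=(alive,v0) N1.N3=(dead,v1) | N0.N0=(alive,v0) N0.N1=(alive,v0) N0.N2=(alive,v0) N0.N3=(dead,v1)
Op 5: N3 marks N1=dead -> (dead,v1)
Op 6: N1 marks N3=dead -> (dead,v2)
Op 7: N1 marks N2=alive -> (alive,v1)

Answer: N0=alive,0 N1=dead,1 N2=alive,0 N3=alive,1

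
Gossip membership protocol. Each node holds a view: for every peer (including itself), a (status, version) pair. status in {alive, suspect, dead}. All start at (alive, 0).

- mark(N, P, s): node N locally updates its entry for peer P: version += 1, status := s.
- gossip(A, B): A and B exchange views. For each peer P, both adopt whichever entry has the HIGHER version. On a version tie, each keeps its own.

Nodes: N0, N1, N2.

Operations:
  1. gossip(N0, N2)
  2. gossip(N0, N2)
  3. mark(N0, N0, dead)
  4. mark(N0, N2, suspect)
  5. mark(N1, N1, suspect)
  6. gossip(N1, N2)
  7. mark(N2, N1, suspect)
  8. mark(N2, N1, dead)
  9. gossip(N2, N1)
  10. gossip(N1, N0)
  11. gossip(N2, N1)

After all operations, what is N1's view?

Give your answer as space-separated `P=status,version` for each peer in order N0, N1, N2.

Answer: N0=dead,1 N1=dead,3 N2=suspect,1

Derivation:
Op 1: gossip N0<->N2 -> N0.N0=(alive,v0) N0.N1=(alive,v0) N0.N2=(alive,v0) | N2.N0=(alive,v0) N2.N1=(alive,v0) N2.N2=(alive,v0)
Op 2: gossip N0<->N2 -> N0.N0=(alive,v0) N0.N1=(alive,v0) N0.N2=(alive,v0) | N2.N0=(alive,v0) N2.N1=(alive,v0) N2.N2=(alive,v0)
Op 3: N0 marks N0=dead -> (dead,v1)
Op 4: N0 marks N2=suspect -> (suspect,v1)
Op 5: N1 marks N1=suspect -> (suspect,v1)
Op 6: gossip N1<->N2 -> N1.N0=(alive,v0) N1.N1=(suspect,v1) N1.N2=(alive,v0) | N2.N0=(alive,v0) N2.N1=(suspect,v1) N2.N2=(alive,v0)
Op 7: N2 marks N1=suspect -> (suspect,v2)
Op 8: N2 marks N1=dead -> (dead,v3)
Op 9: gossip N2<->N1 -> N2.N0=(alive,v0) N2.N1=(dead,v3) N2.N2=(alive,v0) | N1.N0=(alive,v0) N1.N1=(dead,v3) N1.N2=(alive,v0)
Op 10: gossip N1<->N0 -> N1.N0=(dead,v1) N1.N1=(dead,v3) N1.N2=(suspect,v1) | N0.N0=(dead,v1) N0.N1=(dead,v3) N0.N2=(suspect,v1)
Op 11: gossip N2<->N1 -> N2.N0=(dead,v1) N2.N1=(dead,v3) N2.N2=(suspect,v1) | N1.N0=(dead,v1) N1.N1=(dead,v3) N1.N2=(suspect,v1)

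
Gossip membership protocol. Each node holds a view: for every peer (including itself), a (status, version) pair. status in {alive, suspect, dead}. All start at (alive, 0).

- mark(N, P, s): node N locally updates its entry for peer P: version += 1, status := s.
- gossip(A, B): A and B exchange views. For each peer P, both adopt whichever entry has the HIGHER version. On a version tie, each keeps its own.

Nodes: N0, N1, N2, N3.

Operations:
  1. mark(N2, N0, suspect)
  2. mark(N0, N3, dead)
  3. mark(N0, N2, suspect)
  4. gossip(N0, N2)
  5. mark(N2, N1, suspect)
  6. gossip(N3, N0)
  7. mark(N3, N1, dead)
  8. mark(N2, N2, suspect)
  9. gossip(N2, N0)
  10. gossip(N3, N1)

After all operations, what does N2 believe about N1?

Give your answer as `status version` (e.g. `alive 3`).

Answer: suspect 1

Derivation:
Op 1: N2 marks N0=suspect -> (suspect,v1)
Op 2: N0 marks N3=dead -> (dead,v1)
Op 3: N0 marks N2=suspect -> (suspect,v1)
Op 4: gossip N0<->N2 -> N0.N0=(suspect,v1) N0.N1=(alive,v0) N0.N2=(suspect,v1) N0.N3=(dead,v1) | N2.N0=(suspect,v1) N2.N1=(alive,v0) N2.N2=(suspect,v1) N2.N3=(dead,v1)
Op 5: N2 marks N1=suspect -> (suspect,v1)
Op 6: gossip N3<->N0 -> N3.N0=(suspect,v1) N3.N1=(alive,v0) N3.N2=(suspect,v1) N3.N3=(dead,v1) | N0.N0=(suspect,v1) N0.N1=(alive,v0) N0.N2=(suspect,v1) N0.N3=(dead,v1)
Op 7: N3 marks N1=dead -> (dead,v1)
Op 8: N2 marks N2=suspect -> (suspect,v2)
Op 9: gossip N2<->N0 -> N2.N0=(suspect,v1) N2.N1=(suspect,v1) N2.N2=(suspect,v2) N2.N3=(dead,v1) | N0.N0=(suspect,v1) N0.N1=(suspect,v1) N0.N2=(suspect,v2) N0.N3=(dead,v1)
Op 10: gossip N3<->N1 -> N3.N0=(suspect,v1) N3.N1=(dead,v1) N3.N2=(suspect,v1) N3.N3=(dead,v1) | N1.N0=(suspect,v1) N1.N1=(dead,v1) N1.N2=(suspect,v1) N1.N3=(dead,v1)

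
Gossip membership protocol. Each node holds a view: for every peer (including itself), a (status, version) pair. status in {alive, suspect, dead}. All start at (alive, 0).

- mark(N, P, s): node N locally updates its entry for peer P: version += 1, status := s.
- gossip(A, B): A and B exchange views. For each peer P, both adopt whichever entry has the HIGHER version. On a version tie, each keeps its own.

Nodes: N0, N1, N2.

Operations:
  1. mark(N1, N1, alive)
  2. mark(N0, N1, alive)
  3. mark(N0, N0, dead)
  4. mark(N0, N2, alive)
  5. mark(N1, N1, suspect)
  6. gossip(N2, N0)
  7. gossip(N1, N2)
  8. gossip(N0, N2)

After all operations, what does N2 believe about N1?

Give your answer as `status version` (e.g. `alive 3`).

Answer: suspect 2

Derivation:
Op 1: N1 marks N1=alive -> (alive,v1)
Op 2: N0 marks N1=alive -> (alive,v1)
Op 3: N0 marks N0=dead -> (dead,v1)
Op 4: N0 marks N2=alive -> (alive,v1)
Op 5: N1 marks N1=suspect -> (suspect,v2)
Op 6: gossip N2<->N0 -> N2.N0=(dead,v1) N2.N1=(alive,v1) N2.N2=(alive,v1) | N0.N0=(dead,v1) N0.N1=(alive,v1) N0.N2=(alive,v1)
Op 7: gossip N1<->N2 -> N1.N0=(dead,v1) N1.N1=(suspect,v2) N1.N2=(alive,v1) | N2.N0=(dead,v1) N2.N1=(suspect,v2) N2.N2=(alive,v1)
Op 8: gossip N0<->N2 -> N0.N0=(dead,v1) N0.N1=(suspect,v2) N0.N2=(alive,v1) | N2.N0=(dead,v1) N2.N1=(suspect,v2) N2.N2=(alive,v1)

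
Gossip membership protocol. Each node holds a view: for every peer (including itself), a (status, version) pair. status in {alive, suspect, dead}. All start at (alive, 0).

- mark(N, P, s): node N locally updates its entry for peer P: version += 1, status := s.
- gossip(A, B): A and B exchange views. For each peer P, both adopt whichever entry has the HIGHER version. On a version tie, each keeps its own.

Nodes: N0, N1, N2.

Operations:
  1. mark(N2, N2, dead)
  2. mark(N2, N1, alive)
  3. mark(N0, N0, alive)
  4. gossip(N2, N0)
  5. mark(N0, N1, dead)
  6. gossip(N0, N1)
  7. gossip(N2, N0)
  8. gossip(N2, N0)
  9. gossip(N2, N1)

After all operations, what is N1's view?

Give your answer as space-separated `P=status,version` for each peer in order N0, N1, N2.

Op 1: N2 marks N2=dead -> (dead,v1)
Op 2: N2 marks N1=alive -> (alive,v1)
Op 3: N0 marks N0=alive -> (alive,v1)
Op 4: gossip N2<->N0 -> N2.N0=(alive,v1) N2.N1=(alive,v1) N2.N2=(dead,v1) | N0.N0=(alive,v1) N0.N1=(alive,v1) N0.N2=(dead,v1)
Op 5: N0 marks N1=dead -> (dead,v2)
Op 6: gossip N0<->N1 -> N0.N0=(alive,v1) N0.N1=(dead,v2) N0.N2=(dead,v1) | N1.N0=(alive,v1) N1.N1=(dead,v2) N1.N2=(dead,v1)
Op 7: gossip N2<->N0 -> N2.N0=(alive,v1) N2.N1=(dead,v2) N2.N2=(dead,v1) | N0.N0=(alive,v1) N0.N1=(dead,v2) N0.N2=(dead,v1)
Op 8: gossip N2<->N0 -> N2.N0=(alive,v1) N2.N1=(dead,v2) N2.N2=(dead,v1) | N0.N0=(alive,v1) N0.N1=(dead,v2) N0.N2=(dead,v1)
Op 9: gossip N2<->N1 -> N2.N0=(alive,v1) N2.N1=(dead,v2) N2.N2=(dead,v1) | N1.N0=(alive,v1) N1.N1=(dead,v2) N1.N2=(dead,v1)

Answer: N0=alive,1 N1=dead,2 N2=dead,1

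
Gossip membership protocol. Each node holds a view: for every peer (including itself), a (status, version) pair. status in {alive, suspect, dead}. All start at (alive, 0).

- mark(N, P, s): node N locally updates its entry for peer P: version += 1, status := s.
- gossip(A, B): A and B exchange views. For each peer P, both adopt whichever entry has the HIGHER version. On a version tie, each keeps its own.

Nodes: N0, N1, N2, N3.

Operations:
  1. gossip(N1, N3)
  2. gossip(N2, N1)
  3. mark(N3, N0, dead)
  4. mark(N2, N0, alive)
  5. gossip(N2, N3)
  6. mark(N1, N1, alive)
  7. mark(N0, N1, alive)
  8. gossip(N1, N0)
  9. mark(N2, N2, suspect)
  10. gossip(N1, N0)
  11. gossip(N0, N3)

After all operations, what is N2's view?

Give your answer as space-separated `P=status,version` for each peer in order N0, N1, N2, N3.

Op 1: gossip N1<->N3 -> N1.N0=(alive,v0) N1.N1=(alive,v0) N1.N2=(alive,v0) N1.N3=(alive,v0) | N3.N0=(alive,v0) N3.N1=(alive,v0) N3.N2=(alive,v0) N3.N3=(alive,v0)
Op 2: gossip N2<->N1 -> N2.N0=(alive,v0) N2.N1=(alive,v0) N2.N2=(alive,v0) N2.N3=(alive,v0) | N1.N0=(alive,v0) N1.N1=(alive,v0) N1.N2=(alive,v0) N1.N3=(alive,v0)
Op 3: N3 marks N0=dead -> (dead,v1)
Op 4: N2 marks N0=alive -> (alive,v1)
Op 5: gossip N2<->N3 -> N2.N0=(alive,v1) N2.N1=(alive,v0) N2.N2=(alive,v0) N2.N3=(alive,v0) | N3.N0=(dead,v1) N3.N1=(alive,v0) N3.N2=(alive,v0) N3.N3=(alive,v0)
Op 6: N1 marks N1=alive -> (alive,v1)
Op 7: N0 marks N1=alive -> (alive,v1)
Op 8: gossip N1<->N0 -> N1.N0=(alive,v0) N1.N1=(alive,v1) N1.N2=(alive,v0) N1.N3=(alive,v0) | N0.N0=(alive,v0) N0.N1=(alive,v1) N0.N2=(alive,v0) N0.N3=(alive,v0)
Op 9: N2 marks N2=suspect -> (suspect,v1)
Op 10: gossip N1<->N0 -> N1.N0=(alive,v0) N1.N1=(alive,v1) N1.N2=(alive,v0) N1.N3=(alive,v0) | N0.N0=(alive,v0) N0.N1=(alive,v1) N0.N2=(alive,v0) N0.N3=(alive,v0)
Op 11: gossip N0<->N3 -> N0.N0=(dead,v1) N0.N1=(alive,v1) N0.N2=(alive,v0) N0.N3=(alive,v0) | N3.N0=(dead,v1) N3.N1=(alive,v1) N3.N2=(alive,v0) N3.N3=(alive,v0)

Answer: N0=alive,1 N1=alive,0 N2=suspect,1 N3=alive,0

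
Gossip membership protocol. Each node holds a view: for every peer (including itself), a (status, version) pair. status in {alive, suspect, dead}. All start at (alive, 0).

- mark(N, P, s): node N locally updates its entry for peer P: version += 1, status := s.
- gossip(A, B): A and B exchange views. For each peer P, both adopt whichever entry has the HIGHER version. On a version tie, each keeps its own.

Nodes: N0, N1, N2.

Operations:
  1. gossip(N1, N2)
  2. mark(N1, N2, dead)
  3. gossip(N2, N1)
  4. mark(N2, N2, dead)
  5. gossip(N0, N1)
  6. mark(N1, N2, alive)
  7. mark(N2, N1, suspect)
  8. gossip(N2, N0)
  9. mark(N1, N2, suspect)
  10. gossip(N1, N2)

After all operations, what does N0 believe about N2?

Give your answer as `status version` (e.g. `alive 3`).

Answer: dead 2

Derivation:
Op 1: gossip N1<->N2 -> N1.N0=(alive,v0) N1.N1=(alive,v0) N1.N2=(alive,v0) | N2.N0=(alive,v0) N2.N1=(alive,v0) N2.N2=(alive,v0)
Op 2: N1 marks N2=dead -> (dead,v1)
Op 3: gossip N2<->N1 -> N2.N0=(alive,v0) N2.N1=(alive,v0) N2.N2=(dead,v1) | N1.N0=(alive,v0) N1.N1=(alive,v0) N1.N2=(dead,v1)
Op 4: N2 marks N2=dead -> (dead,v2)
Op 5: gossip N0<->N1 -> N0.N0=(alive,v0) N0.N1=(alive,v0) N0.N2=(dead,v1) | N1.N0=(alive,v0) N1.N1=(alive,v0) N1.N2=(dead,v1)
Op 6: N1 marks N2=alive -> (alive,v2)
Op 7: N2 marks N1=suspect -> (suspect,v1)
Op 8: gossip N2<->N0 -> N2.N0=(alive,v0) N2.N1=(suspect,v1) N2.N2=(dead,v2) | N0.N0=(alive,v0) N0.N1=(suspect,v1) N0.N2=(dead,v2)
Op 9: N1 marks N2=suspect -> (suspect,v3)
Op 10: gossip N1<->N2 -> N1.N0=(alive,v0) N1.N1=(suspect,v1) N1.N2=(suspect,v3) | N2.N0=(alive,v0) N2.N1=(suspect,v1) N2.N2=(suspect,v3)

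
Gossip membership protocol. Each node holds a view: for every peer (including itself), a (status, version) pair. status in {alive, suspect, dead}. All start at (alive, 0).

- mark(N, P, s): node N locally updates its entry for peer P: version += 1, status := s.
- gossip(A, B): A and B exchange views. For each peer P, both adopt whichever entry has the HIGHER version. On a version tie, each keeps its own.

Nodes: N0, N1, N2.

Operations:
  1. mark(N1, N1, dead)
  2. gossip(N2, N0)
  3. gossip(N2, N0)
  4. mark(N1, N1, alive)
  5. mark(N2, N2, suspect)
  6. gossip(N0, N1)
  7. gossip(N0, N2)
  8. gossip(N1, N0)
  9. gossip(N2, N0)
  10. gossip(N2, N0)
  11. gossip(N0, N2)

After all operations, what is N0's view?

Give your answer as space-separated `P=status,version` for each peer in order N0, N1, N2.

Answer: N0=alive,0 N1=alive,2 N2=suspect,1

Derivation:
Op 1: N1 marks N1=dead -> (dead,v1)
Op 2: gossip N2<->N0 -> N2.N0=(alive,v0) N2.N1=(alive,v0) N2.N2=(alive,v0) | N0.N0=(alive,v0) N0.N1=(alive,v0) N0.N2=(alive,v0)
Op 3: gossip N2<->N0 -> N2.N0=(alive,v0) N2.N1=(alive,v0) N2.N2=(alive,v0) | N0.N0=(alive,v0) N0.N1=(alive,v0) N0.N2=(alive,v0)
Op 4: N1 marks N1=alive -> (alive,v2)
Op 5: N2 marks N2=suspect -> (suspect,v1)
Op 6: gossip N0<->N1 -> N0.N0=(alive,v0) N0.N1=(alive,v2) N0.N2=(alive,v0) | N1.N0=(alive,v0) N1.N1=(alive,v2) N1.N2=(alive,v0)
Op 7: gossip N0<->N2 -> N0.N0=(alive,v0) N0.N1=(alive,v2) N0.N2=(suspect,v1) | N2.N0=(alive,v0) N2.N1=(alive,v2) N2.N2=(suspect,v1)
Op 8: gossip N1<->N0 -> N1.N0=(alive,v0) N1.N1=(alive,v2) N1.N2=(suspect,v1) | N0.N0=(alive,v0) N0.N1=(alive,v2) N0.N2=(suspect,v1)
Op 9: gossip N2<->N0 -> N2.N0=(alive,v0) N2.N1=(alive,v2) N2.N2=(suspect,v1) | N0.N0=(alive,v0) N0.N1=(alive,v2) N0.N2=(suspect,v1)
Op 10: gossip N2<->N0 -> N2.N0=(alive,v0) N2.N1=(alive,v2) N2.N2=(suspect,v1) | N0.N0=(alive,v0) N0.N1=(alive,v2) N0.N2=(suspect,v1)
Op 11: gossip N0<->N2 -> N0.N0=(alive,v0) N0.N1=(alive,v2) N0.N2=(suspect,v1) | N2.N0=(alive,v0) N2.N1=(alive,v2) N2.N2=(suspect,v1)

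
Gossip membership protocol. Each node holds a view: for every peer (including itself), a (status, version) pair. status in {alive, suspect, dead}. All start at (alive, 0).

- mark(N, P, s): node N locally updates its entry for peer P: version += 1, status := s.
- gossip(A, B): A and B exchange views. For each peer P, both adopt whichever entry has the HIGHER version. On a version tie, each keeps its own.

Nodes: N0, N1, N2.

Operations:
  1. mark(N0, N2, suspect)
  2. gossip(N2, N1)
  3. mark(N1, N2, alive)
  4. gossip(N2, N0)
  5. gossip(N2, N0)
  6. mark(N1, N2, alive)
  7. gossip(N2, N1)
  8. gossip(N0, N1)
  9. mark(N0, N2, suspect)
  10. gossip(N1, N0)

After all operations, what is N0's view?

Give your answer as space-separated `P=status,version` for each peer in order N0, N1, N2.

Op 1: N0 marks N2=suspect -> (suspect,v1)
Op 2: gossip N2<->N1 -> N2.N0=(alive,v0) N2.N1=(alive,v0) N2.N2=(alive,v0) | N1.N0=(alive,v0) N1.N1=(alive,v0) N1.N2=(alive,v0)
Op 3: N1 marks N2=alive -> (alive,v1)
Op 4: gossip N2<->N0 -> N2.N0=(alive,v0) N2.N1=(alive,v0) N2.N2=(suspect,v1) | N0.N0=(alive,v0) N0.N1=(alive,v0) N0.N2=(suspect,v1)
Op 5: gossip N2<->N0 -> N2.N0=(alive,v0) N2.N1=(alive,v0) N2.N2=(suspect,v1) | N0.N0=(alive,v0) N0.N1=(alive,v0) N0.N2=(suspect,v1)
Op 6: N1 marks N2=alive -> (alive,v2)
Op 7: gossip N2<->N1 -> N2.N0=(alive,v0) N2.N1=(alive,v0) N2.N2=(alive,v2) | N1.N0=(alive,v0) N1.N1=(alive,v0) N1.N2=(alive,v2)
Op 8: gossip N0<->N1 -> N0.N0=(alive,v0) N0.N1=(alive,v0) N0.N2=(alive,v2) | N1.N0=(alive,v0) N1.N1=(alive,v0) N1.N2=(alive,v2)
Op 9: N0 marks N2=suspect -> (suspect,v3)
Op 10: gossip N1<->N0 -> N1.N0=(alive,v0) N1.N1=(alive,v0) N1.N2=(suspect,v3) | N0.N0=(alive,v0) N0.N1=(alive,v0) N0.N2=(suspect,v3)

Answer: N0=alive,0 N1=alive,0 N2=suspect,3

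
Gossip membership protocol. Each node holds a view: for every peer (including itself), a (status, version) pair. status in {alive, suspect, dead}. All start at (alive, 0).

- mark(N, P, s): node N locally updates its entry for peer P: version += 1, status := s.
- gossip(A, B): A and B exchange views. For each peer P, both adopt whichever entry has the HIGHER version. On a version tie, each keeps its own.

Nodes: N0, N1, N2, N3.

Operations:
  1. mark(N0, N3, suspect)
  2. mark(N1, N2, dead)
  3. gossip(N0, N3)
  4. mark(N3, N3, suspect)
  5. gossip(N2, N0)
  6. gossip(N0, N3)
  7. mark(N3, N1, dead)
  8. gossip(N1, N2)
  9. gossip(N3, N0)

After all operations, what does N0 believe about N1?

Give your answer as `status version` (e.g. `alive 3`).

Op 1: N0 marks N3=suspect -> (suspect,v1)
Op 2: N1 marks N2=dead -> (dead,v1)
Op 3: gossip N0<->N3 -> N0.N0=(alive,v0) N0.N1=(alive,v0) N0.N2=(alive,v0) N0.N3=(suspect,v1) | N3.N0=(alive,v0) N3.N1=(alive,v0) N3.N2=(alive,v0) N3.N3=(suspect,v1)
Op 4: N3 marks N3=suspect -> (suspect,v2)
Op 5: gossip N2<->N0 -> N2.N0=(alive,v0) N2.N1=(alive,v0) N2.N2=(alive,v0) N2.N3=(suspect,v1) | N0.N0=(alive,v0) N0.N1=(alive,v0) N0.N2=(alive,v0) N0.N3=(suspect,v1)
Op 6: gossip N0<->N3 -> N0.N0=(alive,v0) N0.N1=(alive,v0) N0.N2=(alive,v0) N0.N3=(suspect,v2) | N3.N0=(alive,v0) N3.N1=(alive,v0) N3.N2=(alive,v0) N3.N3=(suspect,v2)
Op 7: N3 marks N1=dead -> (dead,v1)
Op 8: gossip N1<->N2 -> N1.N0=(alive,v0) N1.N1=(alive,v0) N1.N2=(dead,v1) N1.N3=(suspect,v1) | N2.N0=(alive,v0) N2.N1=(alive,v0) N2.N2=(dead,v1) N2.N3=(suspect,v1)
Op 9: gossip N3<->N0 -> N3.N0=(alive,v0) N3.N1=(dead,v1) N3.N2=(alive,v0) N3.N3=(suspect,v2) | N0.N0=(alive,v0) N0.N1=(dead,v1) N0.N2=(alive,v0) N0.N3=(suspect,v2)

Answer: dead 1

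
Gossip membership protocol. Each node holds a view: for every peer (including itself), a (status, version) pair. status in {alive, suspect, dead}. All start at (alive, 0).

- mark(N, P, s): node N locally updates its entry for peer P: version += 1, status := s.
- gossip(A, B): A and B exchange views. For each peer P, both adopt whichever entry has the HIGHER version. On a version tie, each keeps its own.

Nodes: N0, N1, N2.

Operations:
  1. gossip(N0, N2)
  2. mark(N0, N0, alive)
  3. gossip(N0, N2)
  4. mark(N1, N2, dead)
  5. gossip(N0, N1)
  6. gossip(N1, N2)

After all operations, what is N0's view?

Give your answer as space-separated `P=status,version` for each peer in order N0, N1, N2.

Op 1: gossip N0<->N2 -> N0.N0=(alive,v0) N0.N1=(alive,v0) N0.N2=(alive,v0) | N2.N0=(alive,v0) N2.N1=(alive,v0) N2.N2=(alive,v0)
Op 2: N0 marks N0=alive -> (alive,v1)
Op 3: gossip N0<->N2 -> N0.N0=(alive,v1) N0.N1=(alive,v0) N0.N2=(alive,v0) | N2.N0=(alive,v1) N2.N1=(alive,v0) N2.N2=(alive,v0)
Op 4: N1 marks N2=dead -> (dead,v1)
Op 5: gossip N0<->N1 -> N0.N0=(alive,v1) N0.N1=(alive,v0) N0.N2=(dead,v1) | N1.N0=(alive,v1) N1.N1=(alive,v0) N1.N2=(dead,v1)
Op 6: gossip N1<->N2 -> N1.N0=(alive,v1) N1.N1=(alive,v0) N1.N2=(dead,v1) | N2.N0=(alive,v1) N2.N1=(alive,v0) N2.N2=(dead,v1)

Answer: N0=alive,1 N1=alive,0 N2=dead,1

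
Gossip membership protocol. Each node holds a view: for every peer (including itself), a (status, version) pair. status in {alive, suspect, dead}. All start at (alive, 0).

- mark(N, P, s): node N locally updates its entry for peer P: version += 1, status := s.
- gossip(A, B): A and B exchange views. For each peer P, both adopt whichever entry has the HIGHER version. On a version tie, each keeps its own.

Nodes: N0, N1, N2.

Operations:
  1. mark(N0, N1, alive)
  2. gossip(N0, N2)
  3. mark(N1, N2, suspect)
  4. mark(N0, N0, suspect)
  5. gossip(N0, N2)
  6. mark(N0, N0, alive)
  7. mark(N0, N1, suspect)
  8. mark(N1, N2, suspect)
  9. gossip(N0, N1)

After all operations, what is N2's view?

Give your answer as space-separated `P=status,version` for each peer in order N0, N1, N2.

Op 1: N0 marks N1=alive -> (alive,v1)
Op 2: gossip N0<->N2 -> N0.N0=(alive,v0) N0.N1=(alive,v1) N0.N2=(alive,v0) | N2.N0=(alive,v0) N2.N1=(alive,v1) N2.N2=(alive,v0)
Op 3: N1 marks N2=suspect -> (suspect,v1)
Op 4: N0 marks N0=suspect -> (suspect,v1)
Op 5: gossip N0<->N2 -> N0.N0=(suspect,v1) N0.N1=(alive,v1) N0.N2=(alive,v0) | N2.N0=(suspect,v1) N2.N1=(alive,v1) N2.N2=(alive,v0)
Op 6: N0 marks N0=alive -> (alive,v2)
Op 7: N0 marks N1=suspect -> (suspect,v2)
Op 8: N1 marks N2=suspect -> (suspect,v2)
Op 9: gossip N0<->N1 -> N0.N0=(alive,v2) N0.N1=(suspect,v2) N0.N2=(suspect,v2) | N1.N0=(alive,v2) N1.N1=(suspect,v2) N1.N2=(suspect,v2)

Answer: N0=suspect,1 N1=alive,1 N2=alive,0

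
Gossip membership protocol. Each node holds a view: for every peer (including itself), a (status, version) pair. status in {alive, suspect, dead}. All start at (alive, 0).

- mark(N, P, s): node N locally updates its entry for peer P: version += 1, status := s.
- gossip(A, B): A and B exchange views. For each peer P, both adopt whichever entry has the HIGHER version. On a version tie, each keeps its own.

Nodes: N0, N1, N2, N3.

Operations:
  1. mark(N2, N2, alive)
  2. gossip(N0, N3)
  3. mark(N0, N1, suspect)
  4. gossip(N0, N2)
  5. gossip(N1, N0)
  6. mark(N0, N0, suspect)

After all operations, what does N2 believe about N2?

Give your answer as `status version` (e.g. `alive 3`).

Answer: alive 1

Derivation:
Op 1: N2 marks N2=alive -> (alive,v1)
Op 2: gossip N0<->N3 -> N0.N0=(alive,v0) N0.N1=(alive,v0) N0.N2=(alive,v0) N0.N3=(alive,v0) | N3.N0=(alive,v0) N3.N1=(alive,v0) N3.N2=(alive,v0) N3.N3=(alive,v0)
Op 3: N0 marks N1=suspect -> (suspect,v1)
Op 4: gossip N0<->N2 -> N0.N0=(alive,v0) N0.N1=(suspect,v1) N0.N2=(alive,v1) N0.N3=(alive,v0) | N2.N0=(alive,v0) N2.N1=(suspect,v1) N2.N2=(alive,v1) N2.N3=(alive,v0)
Op 5: gossip N1<->N0 -> N1.N0=(alive,v0) N1.N1=(suspect,v1) N1.N2=(alive,v1) N1.N3=(alive,v0) | N0.N0=(alive,v0) N0.N1=(suspect,v1) N0.N2=(alive,v1) N0.N3=(alive,v0)
Op 6: N0 marks N0=suspect -> (suspect,v1)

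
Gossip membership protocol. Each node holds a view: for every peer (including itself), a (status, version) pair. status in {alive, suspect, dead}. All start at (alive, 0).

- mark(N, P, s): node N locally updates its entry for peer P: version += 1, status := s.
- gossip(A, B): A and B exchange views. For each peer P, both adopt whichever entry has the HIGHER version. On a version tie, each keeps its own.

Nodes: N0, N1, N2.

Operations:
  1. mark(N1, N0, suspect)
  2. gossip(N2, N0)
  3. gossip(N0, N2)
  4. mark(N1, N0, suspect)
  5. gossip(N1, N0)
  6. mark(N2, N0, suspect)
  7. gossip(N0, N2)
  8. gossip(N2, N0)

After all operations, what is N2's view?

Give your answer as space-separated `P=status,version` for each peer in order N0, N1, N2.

Answer: N0=suspect,2 N1=alive,0 N2=alive,0

Derivation:
Op 1: N1 marks N0=suspect -> (suspect,v1)
Op 2: gossip N2<->N0 -> N2.N0=(alive,v0) N2.N1=(alive,v0) N2.N2=(alive,v0) | N0.N0=(alive,v0) N0.N1=(alive,v0) N0.N2=(alive,v0)
Op 3: gossip N0<->N2 -> N0.N0=(alive,v0) N0.N1=(alive,v0) N0.N2=(alive,v0) | N2.N0=(alive,v0) N2.N1=(alive,v0) N2.N2=(alive,v0)
Op 4: N1 marks N0=suspect -> (suspect,v2)
Op 5: gossip N1<->N0 -> N1.N0=(suspect,v2) N1.N1=(alive,v0) N1.N2=(alive,v0) | N0.N0=(suspect,v2) N0.N1=(alive,v0) N0.N2=(alive,v0)
Op 6: N2 marks N0=suspect -> (suspect,v1)
Op 7: gossip N0<->N2 -> N0.N0=(suspect,v2) N0.N1=(alive,v0) N0.N2=(alive,v0) | N2.N0=(suspect,v2) N2.N1=(alive,v0) N2.N2=(alive,v0)
Op 8: gossip N2<->N0 -> N2.N0=(suspect,v2) N2.N1=(alive,v0) N2.N2=(alive,v0) | N0.N0=(suspect,v2) N0.N1=(alive,v0) N0.N2=(alive,v0)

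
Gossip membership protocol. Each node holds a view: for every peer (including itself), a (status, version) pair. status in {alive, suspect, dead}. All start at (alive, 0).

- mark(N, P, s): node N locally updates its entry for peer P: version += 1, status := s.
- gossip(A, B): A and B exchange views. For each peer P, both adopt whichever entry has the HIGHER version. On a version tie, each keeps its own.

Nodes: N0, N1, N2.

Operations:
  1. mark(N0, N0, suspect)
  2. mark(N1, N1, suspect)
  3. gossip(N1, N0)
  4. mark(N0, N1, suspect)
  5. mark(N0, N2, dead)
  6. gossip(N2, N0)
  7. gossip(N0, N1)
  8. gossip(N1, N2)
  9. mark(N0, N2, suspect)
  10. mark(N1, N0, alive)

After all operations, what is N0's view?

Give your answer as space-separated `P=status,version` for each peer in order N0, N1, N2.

Answer: N0=suspect,1 N1=suspect,2 N2=suspect,2

Derivation:
Op 1: N0 marks N0=suspect -> (suspect,v1)
Op 2: N1 marks N1=suspect -> (suspect,v1)
Op 3: gossip N1<->N0 -> N1.N0=(suspect,v1) N1.N1=(suspect,v1) N1.N2=(alive,v0) | N0.N0=(suspect,v1) N0.N1=(suspect,v1) N0.N2=(alive,v0)
Op 4: N0 marks N1=suspect -> (suspect,v2)
Op 5: N0 marks N2=dead -> (dead,v1)
Op 6: gossip N2<->N0 -> N2.N0=(suspect,v1) N2.N1=(suspect,v2) N2.N2=(dead,v1) | N0.N0=(suspect,v1) N0.N1=(suspect,v2) N0.N2=(dead,v1)
Op 7: gossip N0<->N1 -> N0.N0=(suspect,v1) N0.N1=(suspect,v2) N0.N2=(dead,v1) | N1.N0=(suspect,v1) N1.N1=(suspect,v2) N1.N2=(dead,v1)
Op 8: gossip N1<->N2 -> N1.N0=(suspect,v1) N1.N1=(suspect,v2) N1.N2=(dead,v1) | N2.N0=(suspect,v1) N2.N1=(suspect,v2) N2.N2=(dead,v1)
Op 9: N0 marks N2=suspect -> (suspect,v2)
Op 10: N1 marks N0=alive -> (alive,v2)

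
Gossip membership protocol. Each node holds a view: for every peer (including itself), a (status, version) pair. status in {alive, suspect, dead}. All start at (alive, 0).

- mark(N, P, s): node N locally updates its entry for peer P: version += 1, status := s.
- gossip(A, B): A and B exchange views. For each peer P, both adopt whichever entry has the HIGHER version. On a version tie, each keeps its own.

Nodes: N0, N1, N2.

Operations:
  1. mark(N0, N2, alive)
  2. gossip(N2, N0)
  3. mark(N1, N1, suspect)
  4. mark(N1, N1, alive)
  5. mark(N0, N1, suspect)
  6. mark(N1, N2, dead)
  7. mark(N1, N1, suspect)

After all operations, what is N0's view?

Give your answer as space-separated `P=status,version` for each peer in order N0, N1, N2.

Op 1: N0 marks N2=alive -> (alive,v1)
Op 2: gossip N2<->N0 -> N2.N0=(alive,v0) N2.N1=(alive,v0) N2.N2=(alive,v1) | N0.N0=(alive,v0) N0.N1=(alive,v0) N0.N2=(alive,v1)
Op 3: N1 marks N1=suspect -> (suspect,v1)
Op 4: N1 marks N1=alive -> (alive,v2)
Op 5: N0 marks N1=suspect -> (suspect,v1)
Op 6: N1 marks N2=dead -> (dead,v1)
Op 7: N1 marks N1=suspect -> (suspect,v3)

Answer: N0=alive,0 N1=suspect,1 N2=alive,1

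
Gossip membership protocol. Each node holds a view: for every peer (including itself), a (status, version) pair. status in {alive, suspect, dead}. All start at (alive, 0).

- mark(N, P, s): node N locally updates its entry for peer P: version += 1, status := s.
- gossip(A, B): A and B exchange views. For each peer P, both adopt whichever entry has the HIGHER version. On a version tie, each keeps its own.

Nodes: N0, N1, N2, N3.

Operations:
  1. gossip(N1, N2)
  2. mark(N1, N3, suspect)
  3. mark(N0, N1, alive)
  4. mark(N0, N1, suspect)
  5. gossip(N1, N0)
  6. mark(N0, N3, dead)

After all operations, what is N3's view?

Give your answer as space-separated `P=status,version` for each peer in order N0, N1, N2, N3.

Answer: N0=alive,0 N1=alive,0 N2=alive,0 N3=alive,0

Derivation:
Op 1: gossip N1<->N2 -> N1.N0=(alive,v0) N1.N1=(alive,v0) N1.N2=(alive,v0) N1.N3=(alive,v0) | N2.N0=(alive,v0) N2.N1=(alive,v0) N2.N2=(alive,v0) N2.N3=(alive,v0)
Op 2: N1 marks N3=suspect -> (suspect,v1)
Op 3: N0 marks N1=alive -> (alive,v1)
Op 4: N0 marks N1=suspect -> (suspect,v2)
Op 5: gossip N1<->N0 -> N1.N0=(alive,v0) N1.N1=(suspect,v2) N1.N2=(alive,v0) N1.N3=(suspect,v1) | N0.N0=(alive,v0) N0.N1=(suspect,v2) N0.N2=(alive,v0) N0.N3=(suspect,v1)
Op 6: N0 marks N3=dead -> (dead,v2)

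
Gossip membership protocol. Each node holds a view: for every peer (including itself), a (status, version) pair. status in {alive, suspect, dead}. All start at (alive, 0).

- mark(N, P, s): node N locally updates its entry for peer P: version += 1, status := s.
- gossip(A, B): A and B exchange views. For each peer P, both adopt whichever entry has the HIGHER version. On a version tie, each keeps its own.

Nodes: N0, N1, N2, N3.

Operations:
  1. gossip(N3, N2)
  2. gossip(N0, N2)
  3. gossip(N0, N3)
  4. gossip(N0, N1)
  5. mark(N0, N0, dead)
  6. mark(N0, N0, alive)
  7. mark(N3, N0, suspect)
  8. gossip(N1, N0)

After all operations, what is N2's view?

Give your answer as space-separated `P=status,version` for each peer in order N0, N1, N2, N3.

Op 1: gossip N3<->N2 -> N3.N0=(alive,v0) N3.N1=(alive,v0) N3.N2=(alive,v0) N3.N3=(alive,v0) | N2.N0=(alive,v0) N2.N1=(alive,v0) N2.N2=(alive,v0) N2.N3=(alive,v0)
Op 2: gossip N0<->N2 -> N0.N0=(alive,v0) N0.N1=(alive,v0) N0.N2=(alive,v0) N0.N3=(alive,v0) | N2.N0=(alive,v0) N2.N1=(alive,v0) N2.N2=(alive,v0) N2.N3=(alive,v0)
Op 3: gossip N0<->N3 -> N0.N0=(alive,v0) N0.N1=(alive,v0) N0.N2=(alive,v0) N0.N3=(alive,v0) | N3.N0=(alive,v0) N3.N1=(alive,v0) N3.N2=(alive,v0) N3.N3=(alive,v0)
Op 4: gossip N0<->N1 -> N0.N0=(alive,v0) N0.N1=(alive,v0) N0.N2=(alive,v0) N0.N3=(alive,v0) | N1.N0=(alive,v0) N1.N1=(alive,v0) N1.N2=(alive,v0) N1.N3=(alive,v0)
Op 5: N0 marks N0=dead -> (dead,v1)
Op 6: N0 marks N0=alive -> (alive,v2)
Op 7: N3 marks N0=suspect -> (suspect,v1)
Op 8: gossip N1<->N0 -> N1.N0=(alive,v2) N1.N1=(alive,v0) N1.N2=(alive,v0) N1.N3=(alive,v0) | N0.N0=(alive,v2) N0.N1=(alive,v0) N0.N2=(alive,v0) N0.N3=(alive,v0)

Answer: N0=alive,0 N1=alive,0 N2=alive,0 N3=alive,0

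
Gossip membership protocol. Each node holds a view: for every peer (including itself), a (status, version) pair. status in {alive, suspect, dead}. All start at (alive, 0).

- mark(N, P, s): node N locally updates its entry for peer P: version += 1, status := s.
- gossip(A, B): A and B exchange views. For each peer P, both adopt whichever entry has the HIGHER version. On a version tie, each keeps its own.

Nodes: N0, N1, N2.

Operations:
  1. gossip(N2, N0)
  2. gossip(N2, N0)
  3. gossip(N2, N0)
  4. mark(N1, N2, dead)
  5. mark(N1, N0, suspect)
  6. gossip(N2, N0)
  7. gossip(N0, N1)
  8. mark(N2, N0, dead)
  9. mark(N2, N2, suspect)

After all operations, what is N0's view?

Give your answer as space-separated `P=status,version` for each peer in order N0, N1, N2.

Op 1: gossip N2<->N0 -> N2.N0=(alive,v0) N2.N1=(alive,v0) N2.N2=(alive,v0) | N0.N0=(alive,v0) N0.N1=(alive,v0) N0.N2=(alive,v0)
Op 2: gossip N2<->N0 -> N2.N0=(alive,v0) N2.N1=(alive,v0) N2.N2=(alive,v0) | N0.N0=(alive,v0) N0.N1=(alive,v0) N0.N2=(alive,v0)
Op 3: gossip N2<->N0 -> N2.N0=(alive,v0) N2.N1=(alive,v0) N2.N2=(alive,v0) | N0.N0=(alive,v0) N0.N1=(alive,v0) N0.N2=(alive,v0)
Op 4: N1 marks N2=dead -> (dead,v1)
Op 5: N1 marks N0=suspect -> (suspect,v1)
Op 6: gossip N2<->N0 -> N2.N0=(alive,v0) N2.N1=(alive,v0) N2.N2=(alive,v0) | N0.N0=(alive,v0) N0.N1=(alive,v0) N0.N2=(alive,v0)
Op 7: gossip N0<->N1 -> N0.N0=(suspect,v1) N0.N1=(alive,v0) N0.N2=(dead,v1) | N1.N0=(suspect,v1) N1.N1=(alive,v0) N1.N2=(dead,v1)
Op 8: N2 marks N0=dead -> (dead,v1)
Op 9: N2 marks N2=suspect -> (suspect,v1)

Answer: N0=suspect,1 N1=alive,0 N2=dead,1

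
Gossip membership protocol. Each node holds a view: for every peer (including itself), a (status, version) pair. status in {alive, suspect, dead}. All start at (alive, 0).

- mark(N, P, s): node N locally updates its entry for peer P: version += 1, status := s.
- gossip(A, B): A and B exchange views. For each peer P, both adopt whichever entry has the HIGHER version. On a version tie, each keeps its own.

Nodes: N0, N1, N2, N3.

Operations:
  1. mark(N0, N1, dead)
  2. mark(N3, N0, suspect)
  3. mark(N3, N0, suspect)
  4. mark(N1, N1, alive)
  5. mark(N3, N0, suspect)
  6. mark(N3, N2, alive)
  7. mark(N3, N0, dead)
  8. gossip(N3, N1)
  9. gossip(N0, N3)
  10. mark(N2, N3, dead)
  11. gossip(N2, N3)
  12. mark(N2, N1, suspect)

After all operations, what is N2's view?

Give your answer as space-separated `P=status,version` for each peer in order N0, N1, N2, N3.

Answer: N0=dead,4 N1=suspect,2 N2=alive,1 N3=dead,1

Derivation:
Op 1: N0 marks N1=dead -> (dead,v1)
Op 2: N3 marks N0=suspect -> (suspect,v1)
Op 3: N3 marks N0=suspect -> (suspect,v2)
Op 4: N1 marks N1=alive -> (alive,v1)
Op 5: N3 marks N0=suspect -> (suspect,v3)
Op 6: N3 marks N2=alive -> (alive,v1)
Op 7: N3 marks N0=dead -> (dead,v4)
Op 8: gossip N3<->N1 -> N3.N0=(dead,v4) N3.N1=(alive,v1) N3.N2=(alive,v1) N3.N3=(alive,v0) | N1.N0=(dead,v4) N1.N1=(alive,v1) N1.N2=(alive,v1) N1.N3=(alive,v0)
Op 9: gossip N0<->N3 -> N0.N0=(dead,v4) N0.N1=(dead,v1) N0.N2=(alive,v1) N0.N3=(alive,v0) | N3.N0=(dead,v4) N3.N1=(alive,v1) N3.N2=(alive,v1) N3.N3=(alive,v0)
Op 10: N2 marks N3=dead -> (dead,v1)
Op 11: gossip N2<->N3 -> N2.N0=(dead,v4) N2.N1=(alive,v1) N2.N2=(alive,v1) N2.N3=(dead,v1) | N3.N0=(dead,v4) N3.N1=(alive,v1) N3.N2=(alive,v1) N3.N3=(dead,v1)
Op 12: N2 marks N1=suspect -> (suspect,v2)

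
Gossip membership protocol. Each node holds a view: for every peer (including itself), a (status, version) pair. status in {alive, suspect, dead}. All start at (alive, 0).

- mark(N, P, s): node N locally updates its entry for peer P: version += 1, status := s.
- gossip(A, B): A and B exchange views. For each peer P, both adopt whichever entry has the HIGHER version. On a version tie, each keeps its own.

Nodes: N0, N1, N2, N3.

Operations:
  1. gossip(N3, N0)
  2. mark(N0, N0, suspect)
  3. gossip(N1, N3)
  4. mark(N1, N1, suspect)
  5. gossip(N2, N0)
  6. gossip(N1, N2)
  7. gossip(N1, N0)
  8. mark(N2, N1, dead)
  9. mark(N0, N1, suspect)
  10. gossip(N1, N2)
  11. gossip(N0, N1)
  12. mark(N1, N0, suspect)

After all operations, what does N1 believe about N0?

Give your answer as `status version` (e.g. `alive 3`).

Op 1: gossip N3<->N0 -> N3.N0=(alive,v0) N3.N1=(alive,v0) N3.N2=(alive,v0) N3.N3=(alive,v0) | N0.N0=(alive,v0) N0.N1=(alive,v0) N0.N2=(alive,v0) N0.N3=(alive,v0)
Op 2: N0 marks N0=suspect -> (suspect,v1)
Op 3: gossip N1<->N3 -> N1.N0=(alive,v0) N1.N1=(alive,v0) N1.N2=(alive,v0) N1.N3=(alive,v0) | N3.N0=(alive,v0) N3.N1=(alive,v0) N3.N2=(alive,v0) N3.N3=(alive,v0)
Op 4: N1 marks N1=suspect -> (suspect,v1)
Op 5: gossip N2<->N0 -> N2.N0=(suspect,v1) N2.N1=(alive,v0) N2.N2=(alive,v0) N2.N3=(alive,v0) | N0.N0=(suspect,v1) N0.N1=(alive,v0) N0.N2=(alive,v0) N0.N3=(alive,v0)
Op 6: gossip N1<->N2 -> N1.N0=(suspect,v1) N1.N1=(suspect,v1) N1.N2=(alive,v0) N1.N3=(alive,v0) | N2.N0=(suspect,v1) N2.N1=(suspect,v1) N2.N2=(alive,v0) N2.N3=(alive,v0)
Op 7: gossip N1<->N0 -> N1.N0=(suspect,v1) N1.N1=(suspect,v1) N1.N2=(alive,v0) N1.N3=(alive,v0) | N0.N0=(suspect,v1) N0.N1=(suspect,v1) N0.N2=(alive,v0) N0.N3=(alive,v0)
Op 8: N2 marks N1=dead -> (dead,v2)
Op 9: N0 marks N1=suspect -> (suspect,v2)
Op 10: gossip N1<->N2 -> N1.N0=(suspect,v1) N1.N1=(dead,v2) N1.N2=(alive,v0) N1.N3=(alive,v0) | N2.N0=(suspect,v1) N2.N1=(dead,v2) N2.N2=(alive,v0) N2.N3=(alive,v0)
Op 11: gossip N0<->N1 -> N0.N0=(suspect,v1) N0.N1=(suspect,v2) N0.N2=(alive,v0) N0.N3=(alive,v0) | N1.N0=(suspect,v1) N1.N1=(dead,v2) N1.N2=(alive,v0) N1.N3=(alive,v0)
Op 12: N1 marks N0=suspect -> (suspect,v2)

Answer: suspect 2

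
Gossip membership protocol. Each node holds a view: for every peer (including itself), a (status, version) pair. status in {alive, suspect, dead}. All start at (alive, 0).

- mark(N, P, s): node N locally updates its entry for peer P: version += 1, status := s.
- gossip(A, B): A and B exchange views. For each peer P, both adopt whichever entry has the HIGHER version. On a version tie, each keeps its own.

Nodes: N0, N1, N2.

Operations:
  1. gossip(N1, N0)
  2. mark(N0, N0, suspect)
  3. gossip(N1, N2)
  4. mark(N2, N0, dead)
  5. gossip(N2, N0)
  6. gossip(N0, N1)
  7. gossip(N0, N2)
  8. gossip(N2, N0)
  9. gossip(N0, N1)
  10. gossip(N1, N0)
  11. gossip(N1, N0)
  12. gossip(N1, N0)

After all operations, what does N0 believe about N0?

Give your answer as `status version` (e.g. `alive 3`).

Answer: suspect 1

Derivation:
Op 1: gossip N1<->N0 -> N1.N0=(alive,v0) N1.N1=(alive,v0) N1.N2=(alive,v0) | N0.N0=(alive,v0) N0.N1=(alive,v0) N0.N2=(alive,v0)
Op 2: N0 marks N0=suspect -> (suspect,v1)
Op 3: gossip N1<->N2 -> N1.N0=(alive,v0) N1.N1=(alive,v0) N1.N2=(alive,v0) | N2.N0=(alive,v0) N2.N1=(alive,v0) N2.N2=(alive,v0)
Op 4: N2 marks N0=dead -> (dead,v1)
Op 5: gossip N2<->N0 -> N2.N0=(dead,v1) N2.N1=(alive,v0) N2.N2=(alive,v0) | N0.N0=(suspect,v1) N0.N1=(alive,v0) N0.N2=(alive,v0)
Op 6: gossip N0<->N1 -> N0.N0=(suspect,v1) N0.N1=(alive,v0) N0.N2=(alive,v0) | N1.N0=(suspect,v1) N1.N1=(alive,v0) N1.N2=(alive,v0)
Op 7: gossip N0<->N2 -> N0.N0=(suspect,v1) N0.N1=(alive,v0) N0.N2=(alive,v0) | N2.N0=(dead,v1) N2.N1=(alive,v0) N2.N2=(alive,v0)
Op 8: gossip N2<->N0 -> N2.N0=(dead,v1) N2.N1=(alive,v0) N2.N2=(alive,v0) | N0.N0=(suspect,v1) N0.N1=(alive,v0) N0.N2=(alive,v0)
Op 9: gossip N0<->N1 -> N0.N0=(suspect,v1) N0.N1=(alive,v0) N0.N2=(alive,v0) | N1.N0=(suspect,v1) N1.N1=(alive,v0) N1.N2=(alive,v0)
Op 10: gossip N1<->N0 -> N1.N0=(suspect,v1) N1.N1=(alive,v0) N1.N2=(alive,v0) | N0.N0=(suspect,v1) N0.N1=(alive,v0) N0.N2=(alive,v0)
Op 11: gossip N1<->N0 -> N1.N0=(suspect,v1) N1.N1=(alive,v0) N1.N2=(alive,v0) | N0.N0=(suspect,v1) N0.N1=(alive,v0) N0.N2=(alive,v0)
Op 12: gossip N1<->N0 -> N1.N0=(suspect,v1) N1.N1=(alive,v0) N1.N2=(alive,v0) | N0.N0=(suspect,v1) N0.N1=(alive,v0) N0.N2=(alive,v0)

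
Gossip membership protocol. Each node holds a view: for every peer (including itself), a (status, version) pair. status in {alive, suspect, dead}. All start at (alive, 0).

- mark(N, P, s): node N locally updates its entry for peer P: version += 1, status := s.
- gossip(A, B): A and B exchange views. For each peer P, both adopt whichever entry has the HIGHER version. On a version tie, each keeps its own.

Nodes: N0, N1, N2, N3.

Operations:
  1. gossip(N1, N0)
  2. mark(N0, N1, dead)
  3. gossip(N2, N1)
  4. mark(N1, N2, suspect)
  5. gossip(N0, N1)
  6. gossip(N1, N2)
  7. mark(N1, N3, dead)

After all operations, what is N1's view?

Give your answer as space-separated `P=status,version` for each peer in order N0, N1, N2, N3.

Op 1: gossip N1<->N0 -> N1.N0=(alive,v0) N1.N1=(alive,v0) N1.N2=(alive,v0) N1.N3=(alive,v0) | N0.N0=(alive,v0) N0.N1=(alive,v0) N0.N2=(alive,v0) N0.N3=(alive,v0)
Op 2: N0 marks N1=dead -> (dead,v1)
Op 3: gossip N2<->N1 -> N2.N0=(alive,v0) N2.N1=(alive,v0) N2.N2=(alive,v0) N2.N3=(alive,v0) | N1.N0=(alive,v0) N1.N1=(alive,v0) N1.N2=(alive,v0) N1.N3=(alive,v0)
Op 4: N1 marks N2=suspect -> (suspect,v1)
Op 5: gossip N0<->N1 -> N0.N0=(alive,v0) N0.N1=(dead,v1) N0.N2=(suspect,v1) N0.N3=(alive,v0) | N1.N0=(alive,v0) N1.N1=(dead,v1) N1.N2=(suspect,v1) N1.N3=(alive,v0)
Op 6: gossip N1<->N2 -> N1.N0=(alive,v0) N1.N1=(dead,v1) N1.N2=(suspect,v1) N1.N3=(alive,v0) | N2.N0=(alive,v0) N2.N1=(dead,v1) N2.N2=(suspect,v1) N2.N3=(alive,v0)
Op 7: N1 marks N3=dead -> (dead,v1)

Answer: N0=alive,0 N1=dead,1 N2=suspect,1 N3=dead,1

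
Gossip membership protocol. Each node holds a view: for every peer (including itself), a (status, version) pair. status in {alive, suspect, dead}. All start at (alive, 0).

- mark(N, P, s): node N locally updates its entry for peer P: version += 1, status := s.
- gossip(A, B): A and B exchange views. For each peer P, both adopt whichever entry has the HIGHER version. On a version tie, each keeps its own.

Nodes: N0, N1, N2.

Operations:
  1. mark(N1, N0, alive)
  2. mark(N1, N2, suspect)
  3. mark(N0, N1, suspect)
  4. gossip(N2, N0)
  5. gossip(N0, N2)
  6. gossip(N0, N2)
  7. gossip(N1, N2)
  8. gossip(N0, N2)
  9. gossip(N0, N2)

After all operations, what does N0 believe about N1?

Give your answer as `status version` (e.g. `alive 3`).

Answer: suspect 1

Derivation:
Op 1: N1 marks N0=alive -> (alive,v1)
Op 2: N1 marks N2=suspect -> (suspect,v1)
Op 3: N0 marks N1=suspect -> (suspect,v1)
Op 4: gossip N2<->N0 -> N2.N0=(alive,v0) N2.N1=(suspect,v1) N2.N2=(alive,v0) | N0.N0=(alive,v0) N0.N1=(suspect,v1) N0.N2=(alive,v0)
Op 5: gossip N0<->N2 -> N0.N0=(alive,v0) N0.N1=(suspect,v1) N0.N2=(alive,v0) | N2.N0=(alive,v0) N2.N1=(suspect,v1) N2.N2=(alive,v0)
Op 6: gossip N0<->N2 -> N0.N0=(alive,v0) N0.N1=(suspect,v1) N0.N2=(alive,v0) | N2.N0=(alive,v0) N2.N1=(suspect,v1) N2.N2=(alive,v0)
Op 7: gossip N1<->N2 -> N1.N0=(alive,v1) N1.N1=(suspect,v1) N1.N2=(suspect,v1) | N2.N0=(alive,v1) N2.N1=(suspect,v1) N2.N2=(suspect,v1)
Op 8: gossip N0<->N2 -> N0.N0=(alive,v1) N0.N1=(suspect,v1) N0.N2=(suspect,v1) | N2.N0=(alive,v1) N2.N1=(suspect,v1) N2.N2=(suspect,v1)
Op 9: gossip N0<->N2 -> N0.N0=(alive,v1) N0.N1=(suspect,v1) N0.N2=(suspect,v1) | N2.N0=(alive,v1) N2.N1=(suspect,v1) N2.N2=(suspect,v1)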